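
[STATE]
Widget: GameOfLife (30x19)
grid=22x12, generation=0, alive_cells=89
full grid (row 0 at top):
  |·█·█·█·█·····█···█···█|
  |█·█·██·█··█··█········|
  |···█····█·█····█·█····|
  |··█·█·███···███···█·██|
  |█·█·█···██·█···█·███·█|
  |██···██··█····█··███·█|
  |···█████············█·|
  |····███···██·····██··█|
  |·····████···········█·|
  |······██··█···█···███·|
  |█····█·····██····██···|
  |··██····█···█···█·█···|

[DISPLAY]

Gen: 0                        
·█·█·█·█·····█···█···█        
█·█·██·█··█··█········        
···█····█·█····█·█····        
··█·█·███···███···█·██        
█·█·█···██·█···█·███·█        
██···██··█····█··███·█        
···█████············█·        
····███···██·····██··█        
·····████···········█·        
······██··█···█···███·        
█····█·····██····██···        
··██····█···█···█·█···        
                              
                              
                              
                              
                              
                              


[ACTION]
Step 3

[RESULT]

Gen: 3                        
···██·█·██············        
██·······█············        
██·█·····█·····█······        
██·█···█·······██···██        
█··███········█··█···█        
█·███····█······███·█·        
·█·██···█·······█·█·█·        
··███······█······█···        
··········██·····█····        
········█·██····█···█·        
············█····█····        
············█·····█···        
                              
                              
                              
                              
                              
                              


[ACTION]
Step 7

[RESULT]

Gen: 10                       
·········██···········        
···█·····██···███·····        
··██·········█████····        
····█········███···██·        
██·█·········████·███·        
█·███········██···█···        
·█··█········███··██··        
····██···██······██·█·        
···██···██·········██·        
·······██··········██·        
········██············        
··············█···█···        
                              
                              
                              
                              
                              
                              


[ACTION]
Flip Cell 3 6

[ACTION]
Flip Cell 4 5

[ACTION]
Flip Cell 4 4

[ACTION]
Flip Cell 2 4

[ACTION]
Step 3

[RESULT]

Gen: 13                       
···██····██···········        
·██··█···██···········        
█···██···········█····        
···█········█···█·███·        
···········█·██·····█·        
█·█········█········█·        
·█·█····███·█···█·····        
··██·████·█··██·······        
·······█··█········█··        
····██·█·█········█··█        
·······█·█·········██·        
·······██·············        
                              
                              
                              
                              
                              
                              


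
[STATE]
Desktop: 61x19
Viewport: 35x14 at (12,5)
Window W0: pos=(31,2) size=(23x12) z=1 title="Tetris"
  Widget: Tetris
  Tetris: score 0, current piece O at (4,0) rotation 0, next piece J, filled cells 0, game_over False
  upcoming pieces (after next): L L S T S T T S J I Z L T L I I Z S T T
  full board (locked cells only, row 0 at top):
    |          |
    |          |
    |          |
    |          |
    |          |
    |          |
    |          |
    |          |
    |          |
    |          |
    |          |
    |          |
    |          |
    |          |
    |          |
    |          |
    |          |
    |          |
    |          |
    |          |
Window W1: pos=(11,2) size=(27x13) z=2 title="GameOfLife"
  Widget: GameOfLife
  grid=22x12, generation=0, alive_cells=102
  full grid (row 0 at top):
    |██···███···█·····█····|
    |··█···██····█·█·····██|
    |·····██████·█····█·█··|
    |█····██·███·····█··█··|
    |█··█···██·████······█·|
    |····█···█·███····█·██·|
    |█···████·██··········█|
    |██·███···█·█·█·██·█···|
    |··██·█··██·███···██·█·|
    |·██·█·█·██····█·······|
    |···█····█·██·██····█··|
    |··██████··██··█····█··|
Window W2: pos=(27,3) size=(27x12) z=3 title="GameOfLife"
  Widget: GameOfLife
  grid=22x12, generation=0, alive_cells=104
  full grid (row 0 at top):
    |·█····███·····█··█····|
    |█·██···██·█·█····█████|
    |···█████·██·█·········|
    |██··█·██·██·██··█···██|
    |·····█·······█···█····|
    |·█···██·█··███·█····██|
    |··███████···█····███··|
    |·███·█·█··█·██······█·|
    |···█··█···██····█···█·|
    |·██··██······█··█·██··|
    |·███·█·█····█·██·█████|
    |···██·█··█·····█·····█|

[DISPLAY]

Gen: 0         ┠───────────────────
·····██████·█··┃Gen: 0             
█····██·███····┃···█████·██·█······
█··█···██·████·┃██··█·██·██·██··█··
····█···█·███··┃·····█·······█···█·
█···████·██····┃·█···██·█··███·█···
██·███···█·█·█·┃··███████···█····██
··██·█··██·███·┃·███·█·█··█·██·····
·██·█·█·██····█┃···█··█···██····█··
━━━━━━━━━━━━━━━┗━━━━━━━━━━━━━━━━━━━
                                   
                                   
                                   
                                   


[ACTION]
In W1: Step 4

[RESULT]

Gen: 4         ┠───────────────────
·········██···█┃Gen: 0             
····███········┃···█████·██·█······
···█···█·······┃██··█·██·██·██··█··
·█···█·······█·┃·····█·······█···█·
█··█·█··█······┃·█···██·█··███·█···
█···██··██··█·█┃··███████···█····██
····███······█·┃·███·█·█··█·██·····
····█········█·┃···█··█···██····█··
━━━━━━━━━━━━━━━┗━━━━━━━━━━━━━━━━━━━
                                   
                                   
                                   
                                   


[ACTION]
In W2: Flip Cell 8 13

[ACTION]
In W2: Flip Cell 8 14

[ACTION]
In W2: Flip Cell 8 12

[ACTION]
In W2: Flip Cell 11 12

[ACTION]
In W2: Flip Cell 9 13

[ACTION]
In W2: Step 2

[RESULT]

Gen: 4         ┠───────────────────
·········██···█┃Gen: 2             
····███········┃·█·█·····██·█····█·
···█···█·······┃██········█·██···█·
·█···█·······█·┃·█··█··█······████·
█··█·█··█······┃·███···█·····██·██·
█···██··██··█·█┃··█····█······█·█··
····███······█·┃·······█··█··██·██·
····█········█·┃··█···██··█···██·██
━━━━━━━━━━━━━━━┗━━━━━━━━━━━━━━━━━━━
                                   
                                   
                                   
                                   


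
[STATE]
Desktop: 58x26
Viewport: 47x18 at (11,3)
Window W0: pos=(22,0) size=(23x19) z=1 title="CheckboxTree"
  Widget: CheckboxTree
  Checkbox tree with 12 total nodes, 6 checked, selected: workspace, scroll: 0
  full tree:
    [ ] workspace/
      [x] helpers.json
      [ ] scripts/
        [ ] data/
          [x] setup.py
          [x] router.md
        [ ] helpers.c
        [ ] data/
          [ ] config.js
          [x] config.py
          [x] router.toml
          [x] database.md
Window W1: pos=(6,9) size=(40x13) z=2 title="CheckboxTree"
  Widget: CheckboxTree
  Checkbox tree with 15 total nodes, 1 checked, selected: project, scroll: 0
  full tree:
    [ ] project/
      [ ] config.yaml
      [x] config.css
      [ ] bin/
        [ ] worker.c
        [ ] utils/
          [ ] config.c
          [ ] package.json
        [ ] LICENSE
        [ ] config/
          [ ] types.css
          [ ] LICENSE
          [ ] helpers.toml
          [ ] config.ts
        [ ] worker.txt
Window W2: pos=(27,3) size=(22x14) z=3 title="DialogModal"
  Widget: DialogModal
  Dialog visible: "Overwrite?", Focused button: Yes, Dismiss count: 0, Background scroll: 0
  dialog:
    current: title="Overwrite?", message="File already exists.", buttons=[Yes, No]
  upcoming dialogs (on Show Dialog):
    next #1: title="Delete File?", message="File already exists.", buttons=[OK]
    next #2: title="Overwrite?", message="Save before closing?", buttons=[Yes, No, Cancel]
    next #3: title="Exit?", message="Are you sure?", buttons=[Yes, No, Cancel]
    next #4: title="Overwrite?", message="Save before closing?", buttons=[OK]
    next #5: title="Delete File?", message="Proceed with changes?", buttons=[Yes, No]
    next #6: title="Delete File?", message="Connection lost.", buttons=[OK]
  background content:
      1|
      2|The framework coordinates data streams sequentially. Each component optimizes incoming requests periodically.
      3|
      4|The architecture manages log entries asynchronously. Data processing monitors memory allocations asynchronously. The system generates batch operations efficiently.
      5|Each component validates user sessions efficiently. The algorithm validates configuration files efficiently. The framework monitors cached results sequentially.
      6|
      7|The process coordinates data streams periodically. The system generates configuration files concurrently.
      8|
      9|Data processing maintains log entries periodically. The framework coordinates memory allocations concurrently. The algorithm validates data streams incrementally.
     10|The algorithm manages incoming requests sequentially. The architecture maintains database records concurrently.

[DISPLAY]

           ┃>[-]┏━━━━━━━━━━━━━━━━━━━━┓         
           ┃   [┃ DialogModal        ┃         
           ┃   [┠────────────────────┨         
           ┃    ┃                    ┃         
           ┃    ┃The framework coordi┃         
           ┃    ┃  ┌──────────────┐  ┃         
━━━━━━━━━━━━━━━━┃Th│  Overwrite?  │an┃         
ckboxTree       ┃Ea│File already e│id┃         
────────────────┃  │  [Yes]  No   │  ┃         
 project/       ┃Th└──────────────┘na┃         
 ] config.yaml  ┃                    ┃         
x] config.css   ┃Data processing main┃         
 ] bin/         ┃The algorithm manage┃         
 [ ] worker.c   ┗━━━━━━━━━━━━━━━━━━━━┛         
 [ ] utils/                       ┃            
   [ ] config.c                   ┃            
   [ ] package.json               ┃            
 [ ] LICENSE                      ┃            


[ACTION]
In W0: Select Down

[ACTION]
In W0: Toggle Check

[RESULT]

           ┃ [-]┏━━━━━━━━━━━━━━━━━━━━┓         
           ┃>  [┃ DialogModal        ┃         
           ┃   [┠────────────────────┨         
           ┃    ┃                    ┃         
           ┃    ┃The framework coordi┃         
           ┃    ┃  ┌──────────────┐  ┃         
━━━━━━━━━━━━━━━━┃Th│  Overwrite?  │an┃         
ckboxTree       ┃Ea│File already e│id┃         
────────────────┃  │  [Yes]  No   │  ┃         
 project/       ┃Th└──────────────┘na┃         
 ] config.yaml  ┃                    ┃         
x] config.css   ┃Data processing main┃         
 ] bin/         ┃The algorithm manage┃         
 [ ] worker.c   ┗━━━━━━━━━━━━━━━━━━━━┛         
 [ ] utils/                       ┃            
   [ ] config.c                   ┃            
   [ ] package.json               ┃            
 [ ] LICENSE                      ┃            


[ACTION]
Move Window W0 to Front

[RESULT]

           ┃ [-] workspace/      ┃━━━┓         
           ┃>  [ ] helpers.json  ┃   ┃         
           ┃   [-] scripts/      ┃───┨         
           ┃     [x] data/       ┃   ┃         
           ┃       [x] setup.py  ┃rdi┃         
           ┃       [x] router.md ┃┐  ┃         
━━━━━━━━━━━┃     [ ] helpers.c   ┃│an┃         
ckboxTree  ┃     [-] data/       ┃│id┃         
───────────┃       [ ] config.js ┃│  ┃         
 project/  ┃       [x] config.py ┃┘na┃         
 ] config.y┃       [x] router.tom┃   ┃         
x] config.c┃       [x] database.m┃ain┃         
 ] bin/    ┃                     ┃age┃         
 [ ] worker┃                     ┃━━━┛         
 [ ] utils/┃                     ┃┃            
   [ ] conf┗━━━━━━━━━━━━━━━━━━━━━┛┃            
   [ ] package.json               ┃            
 [ ] LICENSE                      ┃            


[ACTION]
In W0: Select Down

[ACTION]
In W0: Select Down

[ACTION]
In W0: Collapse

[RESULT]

           ┃ [-] workspace/      ┃━━━┓         
           ┃   [ ] helpers.json  ┃   ┃         
           ┃   [-] scripts/      ┃───┨         
           ┃>    [x] data/       ┃   ┃         
           ┃     [ ] helpers.c   ┃rdi┃         
           ┃     [-] data/       ┃┐  ┃         
━━━━━━━━━━━┃       [ ] config.js ┃│an┃         
ckboxTree  ┃       [x] config.py ┃│id┃         
───────────┃       [x] router.tom┃│  ┃         
 project/  ┃       [x] database.m┃┘na┃         
 ] config.y┃                     ┃   ┃         
x] config.c┃                     ┃ain┃         
 ] bin/    ┃                     ┃age┃         
 [ ] worker┃                     ┃━━━┛         
 [ ] utils/┃                     ┃┃            
   [ ] conf┗━━━━━━━━━━━━━━━━━━━━━┛┃            
   [ ] package.json               ┃            
 [ ] LICENSE                      ┃            


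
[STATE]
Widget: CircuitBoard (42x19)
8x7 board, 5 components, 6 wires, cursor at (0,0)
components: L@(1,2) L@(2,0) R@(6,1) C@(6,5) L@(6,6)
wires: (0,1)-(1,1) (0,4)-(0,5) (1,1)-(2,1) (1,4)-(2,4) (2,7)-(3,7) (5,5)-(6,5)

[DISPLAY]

   0 1 2 3 4 5 6 7                        
0  [.]  ·           · ─ ·                 
        │                                 
1       ·   L       ·                     
        │           │                     
2   L   ·           ·           ·         
                                │         
3                               ·         
                                          
4                                         
                                          
5                       ·                 
                        │                 
6       R               C   L             
Cursor: (0,0)                             
                                          
                                          
                                          
                                          


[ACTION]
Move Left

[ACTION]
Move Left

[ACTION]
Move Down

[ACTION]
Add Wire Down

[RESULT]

   0 1 2 3 4 5 6 7                        
0       ·           · ─ ·                 
        │                                 
1  [.]  ·   L       ·                     
    │   │           │                     
2   L   ·           ·           ·         
                                │         
3                               ·         
                                          
4                                         
                                          
5                       ·                 
                        │                 
6       R               C   L             
Cursor: (1,0)                             
                                          
                                          
                                          
                                          


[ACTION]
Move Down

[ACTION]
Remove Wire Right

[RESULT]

   0 1 2 3 4 5 6 7                        
0       ·           · ─ ·                 
        │                                 
1   ·   ·   L       ·                     
    │   │           │                     
2  [L]  ·           ·           ·         
                                │         
3                               ·         
                                          
4                                         
                                          
5                       ·                 
                        │                 
6       R               C   L             
Cursor: (2,0)                             
                                          
                                          
                                          
                                          


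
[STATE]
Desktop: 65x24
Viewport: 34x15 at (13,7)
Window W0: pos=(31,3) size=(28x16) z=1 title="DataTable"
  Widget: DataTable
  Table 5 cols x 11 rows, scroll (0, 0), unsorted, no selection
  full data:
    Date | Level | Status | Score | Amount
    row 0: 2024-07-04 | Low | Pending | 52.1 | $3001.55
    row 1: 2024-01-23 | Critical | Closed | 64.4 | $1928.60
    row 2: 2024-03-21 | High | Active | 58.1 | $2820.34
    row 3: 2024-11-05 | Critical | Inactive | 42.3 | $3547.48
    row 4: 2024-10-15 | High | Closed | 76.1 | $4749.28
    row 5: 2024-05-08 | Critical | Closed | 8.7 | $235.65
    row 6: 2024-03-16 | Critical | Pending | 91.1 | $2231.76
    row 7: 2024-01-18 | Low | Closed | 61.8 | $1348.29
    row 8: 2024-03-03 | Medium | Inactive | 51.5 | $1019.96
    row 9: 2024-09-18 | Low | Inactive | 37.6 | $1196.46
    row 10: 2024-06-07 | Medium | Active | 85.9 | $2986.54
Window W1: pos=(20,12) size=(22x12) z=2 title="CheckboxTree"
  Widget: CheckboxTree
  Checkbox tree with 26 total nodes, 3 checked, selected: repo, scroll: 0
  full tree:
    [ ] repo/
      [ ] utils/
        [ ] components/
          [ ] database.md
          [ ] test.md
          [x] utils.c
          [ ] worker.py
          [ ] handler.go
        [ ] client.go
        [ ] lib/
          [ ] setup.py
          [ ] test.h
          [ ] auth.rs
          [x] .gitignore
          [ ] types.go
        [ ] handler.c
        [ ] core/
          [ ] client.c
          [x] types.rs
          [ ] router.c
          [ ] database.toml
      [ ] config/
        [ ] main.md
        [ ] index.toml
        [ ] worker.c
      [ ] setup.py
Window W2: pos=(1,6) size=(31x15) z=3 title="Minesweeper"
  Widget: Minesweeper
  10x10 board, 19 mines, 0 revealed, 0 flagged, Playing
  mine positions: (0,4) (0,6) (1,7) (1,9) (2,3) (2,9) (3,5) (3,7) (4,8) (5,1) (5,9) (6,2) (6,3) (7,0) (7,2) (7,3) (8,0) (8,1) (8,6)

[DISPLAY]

r                 ┃──────────┼────
──────────────────┨2024-07-04│Low 
                  ┃2024-01-23│Crit
                  ┃2024-03-21│High
                  ┃2024-11-05│Crit
                  ┃━━━━━━━━━┓│High
                  ┃ee       ┃│Crit
                  ┃─────────┨│Crit
                  ┃         ┃│Low 
                  ┃s/       ┃│Medi
                  ┃mponents/┃│Low 
                  ┃database.┃━━━━━
                  ┃test.md  ┃     
━━━━━━━━━━━━━━━━━━┛utils.c  ┃     
       ┃       [ ] worker.py┃     


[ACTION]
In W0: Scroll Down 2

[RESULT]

r                 ┃──────────┼────
──────────────────┨2024-01-23│Crit
                  ┃2024-03-21│High
                  ┃2024-11-05│Crit
                  ┃2024-10-15│High
                  ┃━━━━━━━━━┓│Crit
                  ┃ee       ┃│Crit
                  ┃─────────┨│Low 
                  ┃         ┃│Medi
                  ┃s/       ┃│Low 
                  ┃mponents/┃│Medi
                  ┃database.┃━━━━━
                  ┃test.md  ┃     
━━━━━━━━━━━━━━━━━━┛utils.c  ┃     
       ┃       [ ] worker.py┃     


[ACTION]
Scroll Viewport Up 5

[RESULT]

                                  
                  ┏━━━━━━━━━━━━━━━
                  ┃ DataTable     
                  ┠───────────────
━━━━━━━━━━━━━━━━━━┓Date      │Leve
r                 ┃──────────┼────
──────────────────┨2024-01-23│Crit
                  ┃2024-03-21│High
                  ┃2024-11-05│Crit
                  ┃2024-10-15│High
                  ┃━━━━━━━━━┓│Crit
                  ┃ee       ┃│Crit
                  ┃─────────┨│Low 
                  ┃         ┃│Medi
                  ┃s/       ┃│Low 


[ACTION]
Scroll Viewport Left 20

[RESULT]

                                  
                               ┏━━
                               ┃ D
                               ┠──
 ┏━━━━━━━━━━━━━━━━━━━━━━━━━━━━━┓Da
 ┃ Minesweeper                 ┃──
 ┠─────────────────────────────┨20
 ┃■■■■■■■■■■                   ┃20
 ┃■■■■■■■■■■                   ┃20
 ┃■■■■■■■■■■                   ┃20
 ┃■■■■■■■■■■                   ┃━━
 ┃■■■■■■■■■■                   ┃ee
 ┃■■■■■■■■■■                   ┃──
 ┃■■■■■■■■■■                   ┃  
 ┃■■■■■■■■■■                   ┃s/


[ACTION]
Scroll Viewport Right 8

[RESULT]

                                  
                       ┏━━━━━━━━━━
                       ┃ DataTable
                       ┠──────────
━━━━━━━━━━━━━━━━━━━━━━━┓Date      
weeper                 ┃──────────
───────────────────────┨2024-01-23
■■■■                   ┃2024-03-21
■■■■                   ┃2024-11-05
■■■■                   ┃2024-10-15
■■■■                   ┃━━━━━━━━━┓
■■■■                   ┃ee       ┃
■■■■                   ┃─────────┨
■■■■                   ┃         ┃
■■■■                   ┃s/       ┃


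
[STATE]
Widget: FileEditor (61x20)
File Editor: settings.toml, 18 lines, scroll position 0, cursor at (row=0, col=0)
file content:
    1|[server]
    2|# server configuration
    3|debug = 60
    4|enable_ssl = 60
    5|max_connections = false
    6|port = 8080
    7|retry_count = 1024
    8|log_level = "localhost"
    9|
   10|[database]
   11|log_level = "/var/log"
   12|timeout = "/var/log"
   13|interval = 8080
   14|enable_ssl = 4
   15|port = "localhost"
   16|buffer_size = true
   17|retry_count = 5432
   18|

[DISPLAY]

█server]                                                    ▲
# server configuration                                      █
debug = 60                                                  ░
enable_ssl = 60                                             ░
max_connections = false                                     ░
port = 8080                                                 ░
retry_count = 1024                                          ░
log_level = "localhost"                                     ░
                                                            ░
[database]                                                  ░
log_level = "/var/log"                                      ░
timeout = "/var/log"                                        ░
interval = 8080                                             ░
enable_ssl = 4                                              ░
port = "localhost"                                          ░
buffer_size = true                                          ░
retry_count = 5432                                          ░
                                                            ░
                                                            ░
                                                            ▼


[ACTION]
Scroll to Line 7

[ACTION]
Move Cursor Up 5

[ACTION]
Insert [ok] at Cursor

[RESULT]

ok█server]                                                  ▲
# server configuration                                      █
debug = 60                                                  ░
enable_ssl = 60                                             ░
max_connections = false                                     ░
port = 8080                                                 ░
retry_count = 1024                                          ░
log_level = "localhost"                                     ░
                                                            ░
[database]                                                  ░
log_level = "/var/log"                                      ░
timeout = "/var/log"                                        ░
interval = 8080                                             ░
enable_ssl = 4                                              ░
port = "localhost"                                          ░
buffer_size = true                                          ░
retry_count = 5432                                          ░
                                                            ░
                                                            ░
                                                            ▼


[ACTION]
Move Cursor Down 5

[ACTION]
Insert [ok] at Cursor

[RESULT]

ok[server]                                                  ▲
# server configuration                                      █
debug = 60                                                  ░
enable_ssl = 60                                             ░
max_connections = false                                     ░
pook█t = 8080                                               ░
retry_count = 1024                                          ░
log_level = "localhost"                                     ░
                                                            ░
[database]                                                  ░
log_level = "/var/log"                                      ░
timeout = "/var/log"                                        ░
interval = 8080                                             ░
enable_ssl = 4                                              ░
port = "localhost"                                          ░
buffer_size = true                                          ░
retry_count = 5432                                          ░
                                                            ░
                                                            ░
                                                            ▼


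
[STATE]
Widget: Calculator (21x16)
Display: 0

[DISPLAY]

                    0
┌───┬───┬───┬───┐    
│ 7 │ 8 │ 9 │ ÷ │    
├───┼───┼───┼───┤    
│ 4 │ 5 │ 6 │ × │    
├───┼───┼───┼───┤    
│ 1 │ 2 │ 3 │ - │    
├───┼───┼───┼───┤    
│ 0 │ . │ = │ + │    
├───┼───┼───┼───┤    
│ C │ MC│ MR│ M+│    
└───┴───┴───┴───┘    
                     
                     
                     
                     


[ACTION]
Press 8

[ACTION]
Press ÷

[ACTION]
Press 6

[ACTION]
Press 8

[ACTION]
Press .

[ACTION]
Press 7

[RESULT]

                 68.7
┌───┬───┬───┬───┐    
│ 7 │ 8 │ 9 │ ÷ │    
├───┼───┼───┼───┤    
│ 4 │ 5 │ 6 │ × │    
├───┼───┼───┼───┤    
│ 1 │ 2 │ 3 │ - │    
├───┼───┼───┼───┤    
│ 0 │ . │ = │ + │    
├───┼───┼───┼───┤    
│ C │ MC│ MR│ M+│    
└───┴───┴───┴───┘    
                     
                     
                     
                     


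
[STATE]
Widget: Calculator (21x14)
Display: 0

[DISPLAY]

                    0
┌───┬───┬───┬───┐    
│ 7 │ 8 │ 9 │ ÷ │    
├───┼───┼───┼───┤    
│ 4 │ 5 │ 6 │ × │    
├───┼───┼───┼───┤    
│ 1 │ 2 │ 3 │ - │    
├───┼───┼───┼───┤    
│ 0 │ . │ = │ + │    
├───┼───┼───┼───┤    
│ C │ MC│ MR│ M+│    
└───┴───┴───┴───┘    
                     
                     


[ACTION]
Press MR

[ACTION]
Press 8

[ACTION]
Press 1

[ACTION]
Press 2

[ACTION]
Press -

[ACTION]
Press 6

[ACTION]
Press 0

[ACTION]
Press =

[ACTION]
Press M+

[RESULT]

                  752
┌───┬───┬───┬───┐    
│ 7 │ 8 │ 9 │ ÷ │    
├───┼───┼───┼───┤    
│ 4 │ 5 │ 6 │ × │    
├───┼───┼───┼───┤    
│ 1 │ 2 │ 3 │ - │    
├───┼───┼───┼───┤    
│ 0 │ . │ = │ + │    
├───┼───┼───┼───┤    
│ C │ MC│ MR│ M+│    
└───┴───┴───┴───┘    
                     
                     


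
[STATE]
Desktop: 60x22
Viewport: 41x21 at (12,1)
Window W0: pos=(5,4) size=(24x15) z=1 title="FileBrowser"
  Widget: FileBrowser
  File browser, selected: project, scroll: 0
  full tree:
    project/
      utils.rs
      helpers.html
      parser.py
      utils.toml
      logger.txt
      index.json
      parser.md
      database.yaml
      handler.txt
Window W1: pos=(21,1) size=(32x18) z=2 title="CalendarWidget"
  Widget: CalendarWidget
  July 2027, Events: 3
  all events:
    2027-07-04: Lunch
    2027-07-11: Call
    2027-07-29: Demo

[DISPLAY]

         ┏━━━━━━━━━━━━━━━━━━━━━━━━━━━━━━┓
         ┃ CalendarWidget               ┃
         ┠──────────────────────────────┨
━━━━━━━━━┃          July 2027           ┃
rowser   ┃Mo Tu We Th Fr Sa Su          ┃
─────────┃          1  2  3  4*         ┃
project/ ┃ 5  6  7  8  9 10 11*         ┃
ils.rs   ┃12 13 14 15 16 17 18          ┃
lpers.htm┃19 20 21 22 23 24 25          ┃
rser.py  ┃26 27 28 29* 30 31            ┃
ils.toml ┃                              ┃
gger.txt ┃                              ┃
dex.json ┃                              ┃
rser.md  ┃                              ┃
tabase.ya┃                              ┃
ndler.txt┃                              ┃
         ┃                              ┃
━━━━━━━━━┗━━━━━━━━━━━━━━━━━━━━━━━━━━━━━━┛
                                         
                                         
                                         


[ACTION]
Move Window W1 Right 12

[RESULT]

                ┏━━━━━━━━━━━━━━━━━━━━━━━━
                ┃ CalendarWidget         
                ┠────────────────────────
━━━━━━━━━━━━━━━━┃          July 2027     
rowser          ┃Mo Tu We Th Fr Sa Su    
────────────────┃          1  2  3  4*   
project/        ┃ 5  6  7  8  9 10 11*   
ils.rs          ┃12 13 14 15 16 17 18    
lpers.html      ┃19 20 21 22 23 24 25    
rser.py         ┃26 27 28 29* 30 31      
ils.toml        ┃                        
gger.txt        ┃                        
dex.json        ┃                        
rser.md         ┃                        
tabase.yaml     ┃                        
ndler.txt       ┃                        
                ┃                        
━━━━━━━━━━━━━━━━┗━━━━━━━━━━━━━━━━━━━━━━━━
                                         
                                         
                                         


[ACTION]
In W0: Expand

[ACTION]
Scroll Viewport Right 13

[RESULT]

         ┏━━━━━━━━━━━━━━━━━━━━━━━━━━━━━━┓
         ┃ CalendarWidget               ┃
         ┠──────────────────────────────┨
━━━━━━━━━┃          July 2027           ┃
         ┃Mo Tu We Th Fr Sa Su          ┃
─────────┃          1  2  3  4*         ┃
/        ┃ 5  6  7  8  9 10 11*         ┃
         ┃12 13 14 15 16 17 18          ┃
tml      ┃19 20 21 22 23 24 25          ┃
         ┃26 27 28 29* 30 31            ┃
l        ┃                              ┃
t        ┃                              ┃
n        ┃                              ┃
         ┃                              ┃
yaml     ┃                              ┃
xt       ┃                              ┃
         ┃                              ┃
━━━━━━━━━┗━━━━━━━━━━━━━━━━━━━━━━━━━━━━━━┛
                                         
                                         
                                         


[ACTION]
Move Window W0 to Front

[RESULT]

         ┏━━━━━━━━━━━━━━━━━━━━━━━━━━━━━━┓
         ┃ CalendarWidget               ┃
         ┠──────────────────────────────┨
━━━━━━━━━┓          July 2027           ┃
         ┃Mo Tu We Th Fr Sa Su          ┃
─────────┨          1  2  3  4*         ┃
/        ┃ 5  6  7  8  9 10 11*         ┃
         ┃12 13 14 15 16 17 18          ┃
tml      ┃19 20 21 22 23 24 25          ┃
         ┃26 27 28 29* 30 31            ┃
l        ┃                              ┃
t        ┃                              ┃
n        ┃                              ┃
         ┃                              ┃
yaml     ┃                              ┃
xt       ┃                              ┃
         ┃                              ┃
━━━━━━━━━┛━━━━━━━━━━━━━━━━━━━━━━━━━━━━━━┛
                                         
                                         
                                         


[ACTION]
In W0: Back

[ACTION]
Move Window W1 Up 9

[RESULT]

         ┃ CalendarWidget               ┃
         ┠──────────────────────────────┨
         ┃          July 2027           ┃
━━━━━━━━━┓Mo Tu We Th Fr Sa Su          ┃
         ┃          1  2  3  4*         ┃
─────────┨ 5  6  7  8  9 10 11*         ┃
/        ┃12 13 14 15 16 17 18          ┃
         ┃19 20 21 22 23 24 25          ┃
tml      ┃26 27 28 29* 30 31            ┃
         ┃                              ┃
l        ┃                              ┃
t        ┃                              ┃
n        ┃                              ┃
         ┃                              ┃
yaml     ┃                              ┃
xt       ┃                              ┃
         ┃━━━━━━━━━━━━━━━━━━━━━━━━━━━━━━┛
━━━━━━━━━┛                               
                                         
                                         
                                         


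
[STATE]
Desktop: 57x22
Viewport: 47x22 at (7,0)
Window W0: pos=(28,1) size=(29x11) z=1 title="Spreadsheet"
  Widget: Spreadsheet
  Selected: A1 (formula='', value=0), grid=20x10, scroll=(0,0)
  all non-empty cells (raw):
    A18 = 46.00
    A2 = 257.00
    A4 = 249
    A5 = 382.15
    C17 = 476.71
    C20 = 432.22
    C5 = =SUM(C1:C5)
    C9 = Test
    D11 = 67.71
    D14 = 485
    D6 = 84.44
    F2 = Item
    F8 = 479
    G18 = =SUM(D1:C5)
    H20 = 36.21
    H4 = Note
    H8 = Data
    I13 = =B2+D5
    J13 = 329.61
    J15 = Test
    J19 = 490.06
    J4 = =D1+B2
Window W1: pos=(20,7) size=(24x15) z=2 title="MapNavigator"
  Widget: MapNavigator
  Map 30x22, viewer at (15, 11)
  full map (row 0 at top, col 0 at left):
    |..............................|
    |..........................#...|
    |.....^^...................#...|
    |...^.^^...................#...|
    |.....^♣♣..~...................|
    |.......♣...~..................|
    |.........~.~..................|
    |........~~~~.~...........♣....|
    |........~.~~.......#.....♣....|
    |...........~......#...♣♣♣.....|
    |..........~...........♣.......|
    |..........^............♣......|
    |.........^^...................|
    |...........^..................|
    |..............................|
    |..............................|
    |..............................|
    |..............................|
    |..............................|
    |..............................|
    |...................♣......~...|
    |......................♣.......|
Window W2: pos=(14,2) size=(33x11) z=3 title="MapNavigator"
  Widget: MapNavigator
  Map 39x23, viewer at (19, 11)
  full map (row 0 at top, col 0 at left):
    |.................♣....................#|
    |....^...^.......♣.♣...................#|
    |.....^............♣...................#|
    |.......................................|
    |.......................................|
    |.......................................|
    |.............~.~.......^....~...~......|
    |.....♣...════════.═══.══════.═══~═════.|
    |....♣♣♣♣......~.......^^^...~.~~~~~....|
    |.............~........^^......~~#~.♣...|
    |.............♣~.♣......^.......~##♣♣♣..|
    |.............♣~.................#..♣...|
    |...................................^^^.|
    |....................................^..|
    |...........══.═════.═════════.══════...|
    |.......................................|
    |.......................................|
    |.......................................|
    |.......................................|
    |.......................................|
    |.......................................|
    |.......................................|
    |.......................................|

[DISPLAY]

                                               
                     ┏━━━━━━━━━━━━━━━━━━━━━━━━━
       ┏━━━━━━━━━━━━━━━━━━━━━━━━━━━━━━━┓       
       ┃ MapNavigator                  ┃───────
       ┠───────────────────────────────┨       
       ┃♣♣♣♣......~.......^^^...~.~~~~~┃     C 
       ┃.........~........^^......~~#~.┃-------
       ┃.........♣~.♣......^.......~##♣┃ 0     
       ┃.........♣~....@............#..┃ 0     
       ┃...............................┃ 0     
       ┃...............................┃ 0     
       ┃.......══.═════.═════════.═════┃━━━━━━━
       ┗━━━━━━━━━━━━━━━━━━━━━━━━━━━━━━━┛       
             ┃.......~......#...♣♣♣.┃          
             ┃......~...........♣...┃          
             ┃......^....@.......♣..┃          
             ┃.....^^...............┃          
             ┃.......^..............┃          
             ┃......................┃          
             ┃......................┃          
             ┃......................┃          
             ┗━━━━━━━━━━━━━━━━━━━━━━┛          


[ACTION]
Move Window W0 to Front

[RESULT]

                                               
                     ┏━━━━━━━━━━━━━━━━━━━━━━━━━
       ┏━━━━━━━━━━━━━┃ Spreadsheet             
       ┃ MapNavigator┠─────────────────────────
       ┠─────────────┃A1:                      
       ┃♣♣♣♣......~..┃       A       B       C 
       ┃.........~...┃-------------------------
       ┃.........♣~.♣┃  1      [0]       0     
       ┃.........♣~..┃  2      257       0     
       ┃.............┃  3        0       0     
       ┃.............┃  4      249       0     
       ┃.......══.═══┗━━━━━━━━━━━━━━━━━━━━━━━━━
       ┗━━━━━━━━━━━━━━━━━━━━━━━━━━━━━━━┛       
             ┃.......~......#...♣♣♣.┃          
             ┃......~...........♣...┃          
             ┃......^....@.......♣..┃          
             ┃.....^^...............┃          
             ┃.......^..............┃          
             ┃......................┃          
             ┃......................┃          
             ┃......................┃          
             ┗━━━━━━━━━━━━━━━━━━━━━━┛          


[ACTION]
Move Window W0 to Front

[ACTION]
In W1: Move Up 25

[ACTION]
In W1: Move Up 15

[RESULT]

                                               
                     ┏━━━━━━━━━━━━━━━━━━━━━━━━━
       ┏━━━━━━━━━━━━━┃ Spreadsheet             
       ┃ MapNavigator┠─────────────────────────
       ┠─────────────┃A1:                      
       ┃♣♣♣♣......~..┃       A       B       C 
       ┃.........~...┃-------------------------
       ┃.........♣~.♣┃  1      [0]       0     
       ┃.........♣~..┃  2      257       0     
       ┃.............┃  3        0       0     
       ┃.............┃  4      249       0     
       ┃.......══.═══┗━━━━━━━━━━━━━━━━━━━━━━━━━
       ┗━━━━━━━━━━━━━━━━━━━━━━━━━━━━━━━┛       
             ┃                      ┃          
             ┃                      ┃          
             ┃...........@..........┃          
             ┃......................┃          
             ┃.^^...................┃          
             ┃.^^...................┃          
             ┃.^♣♣..~...............┃          
             ┃...♣...~..............┃          
             ┗━━━━━━━━━━━━━━━━━━━━━━┛          
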